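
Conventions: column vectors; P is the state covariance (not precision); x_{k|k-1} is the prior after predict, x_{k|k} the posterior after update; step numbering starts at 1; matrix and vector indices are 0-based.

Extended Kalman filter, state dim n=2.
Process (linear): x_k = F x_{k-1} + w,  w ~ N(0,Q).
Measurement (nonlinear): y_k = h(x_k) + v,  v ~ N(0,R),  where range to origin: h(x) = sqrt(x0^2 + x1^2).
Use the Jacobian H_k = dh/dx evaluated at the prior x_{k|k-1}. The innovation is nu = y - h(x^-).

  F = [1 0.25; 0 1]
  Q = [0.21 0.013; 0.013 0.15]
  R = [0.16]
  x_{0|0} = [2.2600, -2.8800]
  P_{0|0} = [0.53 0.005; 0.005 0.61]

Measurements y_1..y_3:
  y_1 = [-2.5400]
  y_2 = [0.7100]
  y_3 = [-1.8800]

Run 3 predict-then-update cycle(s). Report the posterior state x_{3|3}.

x_post = [0.1962, -0.7679]

step 1: x^-=[1.5400, -2.8800]  P^-=[0.7806 0.1705; 0.1705 0.7600]  H_jac=[0.4715 -0.8818]  S=[0.7828]  K=[0.2782; -0.7535]  nu=[-5.8059]  x^+=[-0.0750, 1.4945]  P^+=[0.7201 0.3346; 0.3346 0.3156]
step 2: x^-=[0.2987, 1.4945]  P^-=[1.1171 0.4265; 0.4265 0.4656]  H_jac=[0.1960 0.9806]  S=[0.8145]  K=[0.7822; 0.6631]  nu=[-0.8141]  x^+=[-0.3381, 0.9547]  P^+=[0.6188 0.0040; 0.0040 0.1074]
step 3: x^-=[-0.0994, 0.9547]  P^-=[0.8375 0.0438; 0.0438 0.2574]  H_jac=[-0.1036 0.9946]  S=[0.4146]  K=[-0.1041; 0.6066]  nu=[-2.8398]  x^+=[0.1962, -0.7679]  P^+=[0.8330 0.0700; 0.0700 0.1049]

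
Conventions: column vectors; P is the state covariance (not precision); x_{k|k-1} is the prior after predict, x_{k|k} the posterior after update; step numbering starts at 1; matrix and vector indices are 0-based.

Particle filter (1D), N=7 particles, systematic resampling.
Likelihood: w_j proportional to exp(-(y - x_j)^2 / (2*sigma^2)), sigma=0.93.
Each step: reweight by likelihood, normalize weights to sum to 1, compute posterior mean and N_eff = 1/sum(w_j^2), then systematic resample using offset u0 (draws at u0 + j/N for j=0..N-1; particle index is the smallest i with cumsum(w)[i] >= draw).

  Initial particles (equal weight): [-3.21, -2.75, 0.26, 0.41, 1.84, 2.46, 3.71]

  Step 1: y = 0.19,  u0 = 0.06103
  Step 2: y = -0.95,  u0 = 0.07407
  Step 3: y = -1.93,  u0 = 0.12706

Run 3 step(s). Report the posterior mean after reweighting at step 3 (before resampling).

post_mean = 0.3104

step 1: w=[0.0006, 0.0030, 0.4459, 0.4348, 0.0927, 0.0227, 0.0003]  mean=0.5118  Neff=2.5191  idx=[2, 2, 2, 3, 3, 3, 4]
step 2: w=[0.1843, 0.1843, 0.1843, 0.1475, 0.1475, 0.1475, 0.0048]  mean=0.3339  Neff=5.9832  idx=[0, 1, 1, 2, 3, 4, 5]
step 3: w=[0.1660, 0.1660, 0.1660, 0.1660, 0.1120, 0.1120, 0.1120]  mean=0.3104  Neff=6.7641  idx=[0, 1, 2, 3, 4, 5, 6]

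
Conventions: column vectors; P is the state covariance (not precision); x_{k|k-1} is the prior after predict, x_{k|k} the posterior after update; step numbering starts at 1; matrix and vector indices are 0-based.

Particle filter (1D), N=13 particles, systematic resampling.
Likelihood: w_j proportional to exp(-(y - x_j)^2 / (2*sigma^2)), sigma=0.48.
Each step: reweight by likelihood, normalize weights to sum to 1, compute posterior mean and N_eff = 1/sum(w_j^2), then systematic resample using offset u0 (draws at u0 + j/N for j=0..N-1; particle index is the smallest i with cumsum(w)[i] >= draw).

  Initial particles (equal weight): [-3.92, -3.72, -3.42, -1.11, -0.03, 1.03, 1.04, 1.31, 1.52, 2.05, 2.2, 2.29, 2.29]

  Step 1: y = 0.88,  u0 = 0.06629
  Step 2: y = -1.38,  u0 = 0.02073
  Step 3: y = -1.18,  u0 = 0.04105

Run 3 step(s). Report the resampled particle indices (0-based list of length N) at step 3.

resampled_idx = [0, 1, 2, 3, 4, 5, 6, 7, 8, 9, 10, 11, 12]

step 1: w=[0.0000, 0.0000, 0.0000, 0.0001, 0.0511, 0.2934, 0.2915, 0.2063, 0.1267, 0.0158, 0.0070, 0.0041, 0.0041]  mean=1.1332  Neff=4.2997  idx=[5, 5, 5, 5, 6, 6, 6, 6, 7, 7, 7, 8, 10]
step 2: w=[0.1292, 0.1292, 0.1292, 0.1292, 0.1163, 0.1163, 0.1163, 0.1163, 0.0058, 0.0058, 0.0058, 0.0005, 0.0000]  mean=1.0398  Neff=8.2652  idx=[0, 0, 1, 1, 2, 3, 3, 4, 5, 5, 6, 7, 7]
step 3: w=[0.0803, 0.0803, 0.0803, 0.0803, 0.0803, 0.0803, 0.0803, 0.0730, 0.0730, 0.0730, 0.0730, 0.0730, 0.0730]  mean=1.0344  Neff=12.9705  idx=[0, 1, 2, 3, 4, 5, 6, 7, 8, 9, 10, 11, 12]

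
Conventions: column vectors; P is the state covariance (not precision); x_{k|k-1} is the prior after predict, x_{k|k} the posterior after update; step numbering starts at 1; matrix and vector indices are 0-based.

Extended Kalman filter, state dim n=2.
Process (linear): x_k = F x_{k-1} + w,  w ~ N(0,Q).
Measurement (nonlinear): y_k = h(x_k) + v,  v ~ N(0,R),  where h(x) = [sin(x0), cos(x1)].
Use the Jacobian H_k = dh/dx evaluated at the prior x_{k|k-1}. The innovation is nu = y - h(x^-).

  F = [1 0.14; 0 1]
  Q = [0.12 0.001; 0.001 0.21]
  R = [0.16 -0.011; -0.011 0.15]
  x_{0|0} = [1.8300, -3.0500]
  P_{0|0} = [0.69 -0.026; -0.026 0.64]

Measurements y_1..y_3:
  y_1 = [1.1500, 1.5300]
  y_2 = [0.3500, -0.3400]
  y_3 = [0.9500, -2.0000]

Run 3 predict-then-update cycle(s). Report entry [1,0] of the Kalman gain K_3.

K[1,0] = 0.0312

step 1: x^-=[1.4030, -3.0500]  P^-=[0.8153 0.0646; 0.0646 0.8500]  H_jac=[0.1670 0.0000; 0.0000 0.0915]  S=[0.1827 -0.0100; -0.0100 0.1571]  K=[0.7498 0.0854; 0.0865 0.5004]  nu=[0.1640, 2.5258]  x^+=[1.7417, -1.7720]  P^+=[0.7127 0.0499; 0.0499 0.8102]
step 2: x^-=[1.4936, -1.7720]  P^-=[0.8625 0.1643; 0.1643 1.0202]  H_jac=[0.0771 0.0000; 0.0000 0.9798]  S=[0.1651 0.0014; 0.0014 1.1294]  K=[0.4016 0.1420; 0.0691 0.8850]  nu=[-0.6470, -0.1401]  x^+=[1.2138, -1.9408]  P^+=[0.8129 0.0172; 0.0172 0.1347]
step 3: x^-=[0.9421, -1.9408]  P^-=[0.9404 0.0371; 0.0371 0.3447]  H_jac=[0.5881 0.0000; 0.0000 0.9323]  S=[0.4852 0.0093; 0.0093 0.4496]  K=[1.1387 0.0533; 0.0312 0.7141]  nu=[0.1412, -1.6384]  x^+=[1.0156, -3.1064]  P^+=[0.3088 -0.0049; -0.0049 0.1145]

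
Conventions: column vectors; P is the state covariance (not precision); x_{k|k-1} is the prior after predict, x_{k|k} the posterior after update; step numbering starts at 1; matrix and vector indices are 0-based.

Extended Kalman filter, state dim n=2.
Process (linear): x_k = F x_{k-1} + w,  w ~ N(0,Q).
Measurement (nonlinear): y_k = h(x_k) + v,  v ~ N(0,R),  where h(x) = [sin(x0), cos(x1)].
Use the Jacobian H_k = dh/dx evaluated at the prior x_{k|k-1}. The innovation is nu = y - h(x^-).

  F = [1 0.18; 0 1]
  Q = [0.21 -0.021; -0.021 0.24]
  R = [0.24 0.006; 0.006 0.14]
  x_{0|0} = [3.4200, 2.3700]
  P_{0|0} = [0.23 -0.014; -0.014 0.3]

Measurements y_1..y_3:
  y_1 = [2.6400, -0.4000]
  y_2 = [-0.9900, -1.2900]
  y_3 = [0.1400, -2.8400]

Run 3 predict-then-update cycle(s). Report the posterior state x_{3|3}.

x_post = [3.1370, 4.1656]

step 1: x^-=[3.8466, 2.3700]  P^-=[0.4447 0.0190; 0.0190 0.5400]  H_jac=[-0.7616 0.0000; 0.0000 -0.6973]  S=[0.4979 0.0161; 0.0161 0.4025]  K=[-0.6800 -0.0057; 0.0012 -0.9354]  nu=[3.2880, 0.3168]  x^+=[1.6090, 2.0775]  P^+=[0.2143 0.0070; 0.0070 0.1878]
step 2: x^-=[1.9830, 2.0775]  P^-=[0.4329 0.0198; 0.0198 0.4278]  H_jac=[-0.4006 0.0000; 0.0000 -0.8744]  S=[0.3095 0.0129; 0.0129 0.4671]  K=[-0.5595 -0.0216; 0.0079 -0.8011]  nu=[-1.9063, -0.8047]  x^+=[3.0669, 2.7072]  P^+=[0.3355 0.0073; 0.0073 0.1282]
step 3: x^-=[3.5542, 2.7072]  P^-=[0.5523 0.0094; 0.0094 0.3682]  H_jac=[-0.9161 0.0000; 0.0000 -0.4209]  S=[0.7035 0.0096; 0.0096 0.2052]  K=[-0.7194 0.0145; -0.0019 -0.7551]  nu=[0.5410, -1.9329]  x^+=[3.1370, 4.1656]  P^+=[0.1884 0.0054; 0.0054 0.2512]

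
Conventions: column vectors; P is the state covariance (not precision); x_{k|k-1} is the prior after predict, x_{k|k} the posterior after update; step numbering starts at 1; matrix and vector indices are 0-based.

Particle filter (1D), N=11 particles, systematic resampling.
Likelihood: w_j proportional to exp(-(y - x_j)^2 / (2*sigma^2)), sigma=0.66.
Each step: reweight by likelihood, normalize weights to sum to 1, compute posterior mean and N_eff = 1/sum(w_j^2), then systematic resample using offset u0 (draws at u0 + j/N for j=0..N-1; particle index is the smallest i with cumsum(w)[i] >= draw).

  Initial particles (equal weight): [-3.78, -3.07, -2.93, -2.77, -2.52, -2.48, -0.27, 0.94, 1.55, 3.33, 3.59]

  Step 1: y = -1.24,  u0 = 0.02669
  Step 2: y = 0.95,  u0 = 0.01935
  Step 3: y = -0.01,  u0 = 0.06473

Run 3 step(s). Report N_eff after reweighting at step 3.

N_eff = 11.0000

step 1: w=[0.0008, 0.0269, 0.0474, 0.0856, 0.1917, 0.2152, 0.4269, 0.0054, 0.0002, 0.0000, 0.0000]  mean=-1.5882  Neff=3.6280  idx=[1, 3, 4, 4, 5, 5, 6, 6, 6, 6, 6]
step 2: w=[0.0000, 0.0000, 0.0000, 0.0000, 0.0000, 0.0000, 0.2000, 0.2000, 0.2000, 0.2000, 0.2000]  mean=-0.2700  Neff=5.0001  idx=[6, 6, 7, 7, 7, 8, 8, 9, 9, 10, 10]
step 3: w=[0.0909, 0.0909, 0.0909, 0.0909, 0.0909, 0.0909, 0.0909, 0.0909, 0.0909, 0.0909, 0.0909]  mean=-0.2700  Neff=11.0000  idx=[0, 1, 2, 3, 4, 5, 6, 7, 8, 9, 10]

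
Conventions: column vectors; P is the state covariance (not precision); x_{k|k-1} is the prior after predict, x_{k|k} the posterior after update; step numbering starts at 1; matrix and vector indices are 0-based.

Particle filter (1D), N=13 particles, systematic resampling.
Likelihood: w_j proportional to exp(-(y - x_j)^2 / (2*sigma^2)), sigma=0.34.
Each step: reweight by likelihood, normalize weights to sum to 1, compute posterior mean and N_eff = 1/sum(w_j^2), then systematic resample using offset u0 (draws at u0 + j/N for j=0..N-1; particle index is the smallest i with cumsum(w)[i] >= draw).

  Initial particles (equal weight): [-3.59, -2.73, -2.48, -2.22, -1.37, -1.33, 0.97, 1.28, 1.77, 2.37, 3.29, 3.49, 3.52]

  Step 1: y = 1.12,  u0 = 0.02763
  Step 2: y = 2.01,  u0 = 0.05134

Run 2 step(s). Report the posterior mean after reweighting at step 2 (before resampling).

post_mean = 1.5343

step 1: w=[0.0000, 0.0000, 0.0000, 0.0000, 0.0000, 0.0000, 0.4618, 0.4557, 0.0819, 0.0006, 0.0000, 0.0000, 0.0000]  mean=1.1776  Neff=2.3383  idx=[6, 6, 6, 6, 6, 6, 7, 7, 7, 7, 7, 7, 8]
step 2: w=[0.0065, 0.0065, 0.0065, 0.0065, 0.0065, 0.0065, 0.0696, 0.0696, 0.0696, 0.0696, 0.0696, 0.0696, 0.5436]  mean=1.5343  Neff=3.0785  idx=[6, 7, 8, 9, 10, 11, 12, 12, 12, 12, 12, 12, 12]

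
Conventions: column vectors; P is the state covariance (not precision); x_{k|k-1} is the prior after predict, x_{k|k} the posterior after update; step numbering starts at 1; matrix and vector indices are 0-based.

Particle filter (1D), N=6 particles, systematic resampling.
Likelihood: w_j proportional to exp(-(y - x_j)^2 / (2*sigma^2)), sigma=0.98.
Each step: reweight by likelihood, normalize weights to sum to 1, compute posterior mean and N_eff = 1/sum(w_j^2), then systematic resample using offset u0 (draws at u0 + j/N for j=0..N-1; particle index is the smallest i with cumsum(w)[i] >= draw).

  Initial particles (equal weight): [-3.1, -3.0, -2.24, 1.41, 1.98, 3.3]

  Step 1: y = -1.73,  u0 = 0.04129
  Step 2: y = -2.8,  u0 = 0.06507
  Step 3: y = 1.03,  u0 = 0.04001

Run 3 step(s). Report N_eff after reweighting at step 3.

N_eff = 3.2562

step 1: w=[0.2229, 0.2558, 0.5173, 0.0035, 0.0005, 0.0000]  mean=-2.6114  Neff=2.6126  idx=[0, 0, 1, 2, 2, 2]
step 2: w=[0.1755, 0.1755, 0.1802, 0.1563, 0.1563, 0.1563]  mean=-2.6789  Neff=5.9761  idx=[0, 1, 2, 3, 4, 5]
step 3: w=[0.0116, 0.0116, 0.0178, 0.3196, 0.3196, 0.3196]  mean=-2.2735  Neff=3.2562  idx=[2, 3, 4, 4, 5, 5]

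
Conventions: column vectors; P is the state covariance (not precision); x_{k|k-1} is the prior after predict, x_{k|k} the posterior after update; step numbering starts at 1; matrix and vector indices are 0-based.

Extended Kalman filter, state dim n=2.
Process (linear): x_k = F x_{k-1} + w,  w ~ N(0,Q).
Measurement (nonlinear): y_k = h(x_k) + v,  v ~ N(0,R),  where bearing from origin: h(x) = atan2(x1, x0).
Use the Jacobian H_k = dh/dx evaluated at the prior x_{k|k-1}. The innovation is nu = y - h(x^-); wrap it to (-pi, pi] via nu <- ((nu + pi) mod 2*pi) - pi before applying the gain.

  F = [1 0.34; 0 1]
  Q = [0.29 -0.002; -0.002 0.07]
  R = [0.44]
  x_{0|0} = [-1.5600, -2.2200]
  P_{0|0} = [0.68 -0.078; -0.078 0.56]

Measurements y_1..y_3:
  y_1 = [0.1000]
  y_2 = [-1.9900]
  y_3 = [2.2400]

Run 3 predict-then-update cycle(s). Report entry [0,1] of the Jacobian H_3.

step 1: x^-=[-2.3148, -2.2200]  P^-=[0.9817 0.1104; 0.1104 0.6300]  H_jac=[0.2158 -0.2250]  S=[0.5069]  K=[0.3689; -0.2327]  nu=[2.4771]  x^+=[-1.4009, -2.7964]  P^+=[0.9127 0.1539; 0.1539 0.6026]
step 2: x^-=[-2.3516, -2.7964]  P^-=[1.3770 0.3568; 0.3568 0.6726]  H_jac=[0.2095 -0.1762]  S=[0.4950]  K=[0.4558; -0.0884]  nu=[0.2800]  x^+=[-2.2240, -2.8211]  P^+=[1.2742 0.3767; 0.3767 0.6687]
step 3: x^-=[-3.1832, -2.8211]  P^-=[1.8977 0.6021; 0.6021 0.7387]  H_jac=[0.1559 -0.1760]  S=[0.4760]  K=[0.3991; -0.0758]  nu=[-1.6268]  x^+=[-3.8325, -2.6978]  P^+=[1.8218 0.6165; 0.6165 0.7360]

H_jac[0,1] = -0.1760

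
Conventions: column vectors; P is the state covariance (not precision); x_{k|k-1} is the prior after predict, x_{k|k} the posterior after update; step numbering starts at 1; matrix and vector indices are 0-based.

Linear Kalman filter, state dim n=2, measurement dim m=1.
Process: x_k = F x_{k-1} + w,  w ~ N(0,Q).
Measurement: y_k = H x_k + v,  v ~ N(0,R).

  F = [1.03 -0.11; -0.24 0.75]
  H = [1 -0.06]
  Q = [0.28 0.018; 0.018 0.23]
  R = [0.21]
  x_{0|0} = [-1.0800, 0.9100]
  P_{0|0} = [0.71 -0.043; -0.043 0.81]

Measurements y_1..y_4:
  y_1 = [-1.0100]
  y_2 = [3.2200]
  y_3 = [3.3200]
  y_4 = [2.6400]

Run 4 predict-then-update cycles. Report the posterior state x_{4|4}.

step 1: x^-=[-1.2125, 0.9417]  P^-=[1.0528 -0.2587; -0.2587 0.7420]  S=[1.2965]  K=[0.8240; -0.2339]  nu=[0.2590]  x^+=[-0.9991, 0.8811]  P^+=[0.1725 -0.0088; -0.0088 0.6711]
step 2: x^-=[-1.1260, 0.9006]  P^-=[0.4731 -0.0871; -0.0871 0.6206]  S=[0.6958]  K=[0.6875; -0.1787]  nu=[4.4000]  x^+=[1.8989, 0.1145]  P^+=[0.1443 -0.0016; -0.0016 0.5984]
step 3: x^-=[1.9433, -0.3698]  P^-=[0.4407 -0.0683; -0.0683 0.5755]  S=[0.6609]  K=[0.6729; -0.1556]  nu=[1.3545]  x^+=[2.8548, -0.5806]  P^+=[0.1414 0.0009; 0.0009 0.5595]
step 4: x^-=[3.0043, -1.1206]  P^-=[0.4365 -0.0624; -0.0624 0.5525]  S=[0.6560]  K=[0.6712; -0.1456]  nu=[-0.4315]  x^+=[2.7147, -1.0578]  P^+=[0.1410 0.0017; 0.0017 0.5386]

x_post = [2.7147, -1.0578]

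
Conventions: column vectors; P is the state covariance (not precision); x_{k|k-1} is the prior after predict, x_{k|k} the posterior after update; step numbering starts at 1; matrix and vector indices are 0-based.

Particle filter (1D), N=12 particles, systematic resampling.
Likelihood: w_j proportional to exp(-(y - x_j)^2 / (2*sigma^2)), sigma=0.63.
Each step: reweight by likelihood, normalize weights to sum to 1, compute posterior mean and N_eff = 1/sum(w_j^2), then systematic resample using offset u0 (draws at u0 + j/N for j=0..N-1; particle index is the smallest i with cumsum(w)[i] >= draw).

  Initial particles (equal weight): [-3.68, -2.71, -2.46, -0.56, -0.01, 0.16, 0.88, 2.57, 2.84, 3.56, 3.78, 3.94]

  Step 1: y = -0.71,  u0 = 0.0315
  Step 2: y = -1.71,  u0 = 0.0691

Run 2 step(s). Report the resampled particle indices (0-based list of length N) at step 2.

step 1: w=[0.0000, 0.0033, 0.0107, 0.4945, 0.2744, 0.1960, 0.0211, 0.0000, 0.0000, 0.0000, 0.0000, 0.0000]  mean=-0.2651  Neff=2.7871  idx=[3, 3, 3, 3, 3, 3, 4, 4, 4, 4, 5, 5]
step 2: w=[0.1496, 0.1496, 0.1496, 0.1496, 0.1496, 0.1496, 0.0208, 0.0208, 0.0208, 0.0208, 0.0097, 0.0097]  mean=-0.5004  Neff=7.3425  idx=[0, 1, 1, 2, 2, 3, 3, 4, 4, 5, 6, 10]

resampled_idx = [0, 1, 1, 2, 2, 3, 3, 4, 4, 5, 6, 10]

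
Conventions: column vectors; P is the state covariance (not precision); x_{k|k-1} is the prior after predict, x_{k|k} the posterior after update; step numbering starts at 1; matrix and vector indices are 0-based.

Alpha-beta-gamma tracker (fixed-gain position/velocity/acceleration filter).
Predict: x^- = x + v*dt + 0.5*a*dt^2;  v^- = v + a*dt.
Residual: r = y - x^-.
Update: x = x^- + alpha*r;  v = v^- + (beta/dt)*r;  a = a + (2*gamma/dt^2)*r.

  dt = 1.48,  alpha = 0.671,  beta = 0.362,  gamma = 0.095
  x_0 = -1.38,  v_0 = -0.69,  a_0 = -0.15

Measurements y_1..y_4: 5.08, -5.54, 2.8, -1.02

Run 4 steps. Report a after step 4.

a_post = -0.0000

step 1: x_pred=-2.5655  r=7.6455  x^+=2.5646  v^+=0.9580  a^+=0.5132
step 2: x_pred=4.5446  r=-10.0846  x^+=-2.2222  v^+=-0.7491  a^+=-0.3616
step 3: x_pred=-3.7268  r=6.5268  x^+=0.6527  v^+=0.3122  a^+=0.2046
step 4: x_pred=1.3388  r=-2.3588  x^+=-0.2440  v^+=0.0380  a^+=-0.0000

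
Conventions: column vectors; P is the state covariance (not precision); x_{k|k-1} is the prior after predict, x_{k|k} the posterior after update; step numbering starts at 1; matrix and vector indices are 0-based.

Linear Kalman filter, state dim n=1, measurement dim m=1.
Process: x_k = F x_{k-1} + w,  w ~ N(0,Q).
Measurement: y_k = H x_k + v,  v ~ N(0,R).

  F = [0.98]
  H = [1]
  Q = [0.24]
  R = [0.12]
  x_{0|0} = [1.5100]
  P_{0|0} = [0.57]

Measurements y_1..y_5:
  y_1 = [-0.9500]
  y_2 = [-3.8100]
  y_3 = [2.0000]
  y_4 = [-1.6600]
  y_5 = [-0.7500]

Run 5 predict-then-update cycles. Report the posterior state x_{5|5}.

x_post = [-0.8209]

step 1: x^-=[1.4798]  P^-=[0.7874]  S=[0.9074]  K=[0.8678]  nu=[-2.4298]  x^+=[-0.6287]  P^+=[0.1041]
step 2: x^-=[-0.6161]  P^-=[0.3400]  S=[0.4600]  K=[0.7391]  nu=[-3.1939]  x^+=[-2.9768]  P^+=[0.0887]
step 3: x^-=[-2.9173]  P^-=[0.3252]  S=[0.4452]  K=[0.7304]  nu=[4.9173]  x^+=[0.6745]  P^+=[0.0877]
step 4: x^-=[0.6610]  P^-=[0.3242]  S=[0.4442]  K=[0.7298]  nu=[-2.3210]  x^+=[-1.0329]  P^+=[0.0876]
step 5: x^-=[-1.0123]  P^-=[0.3241]  S=[0.4441]  K=[0.7298]  nu=[0.2623]  x^+=[-0.8209]  P^+=[0.0876]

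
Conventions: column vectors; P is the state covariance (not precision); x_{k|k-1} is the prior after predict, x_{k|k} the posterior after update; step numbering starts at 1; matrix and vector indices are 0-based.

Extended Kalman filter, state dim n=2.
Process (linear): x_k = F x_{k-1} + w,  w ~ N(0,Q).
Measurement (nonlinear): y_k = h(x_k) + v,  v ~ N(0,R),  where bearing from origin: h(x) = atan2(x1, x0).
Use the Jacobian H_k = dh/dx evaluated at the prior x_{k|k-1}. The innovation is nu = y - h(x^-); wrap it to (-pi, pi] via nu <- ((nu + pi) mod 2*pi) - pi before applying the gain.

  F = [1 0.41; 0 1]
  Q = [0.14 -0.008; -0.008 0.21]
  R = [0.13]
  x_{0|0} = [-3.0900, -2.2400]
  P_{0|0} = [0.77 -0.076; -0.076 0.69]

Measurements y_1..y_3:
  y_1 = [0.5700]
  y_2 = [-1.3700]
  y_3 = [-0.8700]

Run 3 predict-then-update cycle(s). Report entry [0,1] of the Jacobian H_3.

step 1: x^-=[-4.0084, -2.2400]  P^-=[0.9637 0.1989; 0.1989 0.9000]  H_jac=[0.1062 -0.1901]  S=[0.1654]  K=[0.3904; -0.9069]  nu=[-3.0812]  x^+=[-5.2114, 0.5542]  P^+=[0.9385 0.2575; 0.2575 0.7640]
step 2: x^-=[-4.9842, 0.5542]  P^-=[1.4180 0.5627; 0.5627 0.9740]  H_jac=[-0.0220 -0.1982]  S=[0.1739]  K=[-0.8212; -1.1816]  nu=[1.8823]  x^+=[-6.5298, -1.6700]  P^+=[1.3008 0.3940; 0.3940 0.7313]
step 3: x^-=[-7.2145, -1.6700]  P^-=[1.8868 0.6858; 0.6858 0.9413]  H_jac=[0.0305 -0.1316]  S=[0.1425]  K=[-0.2299; -0.7222]  nu=[2.0441]  x^+=[-7.6844, -3.1462]  P^+=[1.8792 0.6622; 0.6622 0.8669]

H_jac[0,1] = -0.1316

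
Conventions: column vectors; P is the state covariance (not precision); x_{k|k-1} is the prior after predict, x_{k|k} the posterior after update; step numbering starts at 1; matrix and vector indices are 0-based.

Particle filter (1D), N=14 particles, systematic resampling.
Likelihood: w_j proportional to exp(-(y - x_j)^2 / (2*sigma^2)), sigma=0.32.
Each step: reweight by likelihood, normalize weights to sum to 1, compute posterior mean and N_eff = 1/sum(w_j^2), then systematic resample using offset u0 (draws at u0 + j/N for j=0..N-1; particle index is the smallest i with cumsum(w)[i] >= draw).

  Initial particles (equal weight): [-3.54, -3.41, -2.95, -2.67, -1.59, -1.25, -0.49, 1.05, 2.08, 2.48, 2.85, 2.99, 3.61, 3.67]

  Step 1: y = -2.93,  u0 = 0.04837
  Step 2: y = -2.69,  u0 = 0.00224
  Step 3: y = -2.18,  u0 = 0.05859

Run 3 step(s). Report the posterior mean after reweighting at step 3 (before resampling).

step 1: w=[0.0737, 0.1473, 0.4528, 0.3261, 0.0001, 0.0000, 0.0000, 0.0000, 0.0000, 0.0000, 0.0000, 0.0000, 0.0000, 0.0000]  mean=-2.9698  Neff=2.9542  idx=[0, 1, 1, 2, 2, 2, 2, 2, 2, 3, 3, 3, 3, 3]
step 2: w=[0.0031, 0.0084, 0.0084, 0.0757, 0.0757, 0.0757, 0.0757, 0.0757, 0.0757, 0.1051, 0.1051, 0.1051, 0.1051, 0.1051]  mean=-2.8123  Neff=11.1304  idx=[0, 3, 4, 5, 6, 7, 8, 9, 9, 10, 11, 11, 12, 13]
step 3: w=[0.0000, 0.0221, 0.0221, 0.0221, 0.0221, 0.0221, 0.0221, 0.1239, 0.1239, 0.1239, 0.1239, 0.1239, 0.1239, 0.1239]  mean=-2.7072  Neff=9.0603  idx=[3, 6, 7, 8, 8, 9, 9, 10, 11, 11, 12, 12, 13, 13]

post_mean = -2.7072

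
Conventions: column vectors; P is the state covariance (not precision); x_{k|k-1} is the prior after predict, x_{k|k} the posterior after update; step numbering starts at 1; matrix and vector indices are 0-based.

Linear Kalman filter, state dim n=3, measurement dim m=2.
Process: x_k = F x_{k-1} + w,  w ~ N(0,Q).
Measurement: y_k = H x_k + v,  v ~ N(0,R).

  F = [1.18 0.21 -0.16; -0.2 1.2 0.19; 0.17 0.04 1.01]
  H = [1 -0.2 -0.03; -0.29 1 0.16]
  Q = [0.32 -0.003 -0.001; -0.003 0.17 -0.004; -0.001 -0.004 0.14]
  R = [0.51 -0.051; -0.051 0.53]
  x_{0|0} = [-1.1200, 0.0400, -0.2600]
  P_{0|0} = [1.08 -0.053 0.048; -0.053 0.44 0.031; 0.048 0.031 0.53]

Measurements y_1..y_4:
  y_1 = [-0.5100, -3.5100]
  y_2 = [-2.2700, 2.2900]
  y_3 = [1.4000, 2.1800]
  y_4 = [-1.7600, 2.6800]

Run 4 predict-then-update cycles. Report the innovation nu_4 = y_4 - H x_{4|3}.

innov = [-1.8769, 1.3499]

step 1: x^-=[-1.2716, 0.2226, -0.4514]  P^-=[1.8103 -0.2284 0.1916; -0.2284 0.9019 0.1014; 0.1916 0.1014 0.7308]  S=[2.4381 -0.9754; -0.9754 1.7499]  K=[0.7640 0.0129; 0.0723 0.6028; 0.1267 0.1637]  nu=[0.7926, -4.0291]  x^+=[-0.7180, -2.1488, -1.0103]  P^+=[0.4060 0.0736 0.0753; 0.0736 0.3383 -0.0075; 0.0753 -0.0075 0.6853]
step 2: x^-=[-1.1369, -2.6269, -1.2285]  P^-=[0.9262 0.0871 0.0648; 0.0871 0.6537 0.1224; 0.0648 0.1224 0.8776]  S=[1.4259 -0.3590; -0.3590 1.2667]  K=[0.6482 0.0487; 0.1030 0.5408; 0.0628 0.2104]  nu=[-1.6954, 4.7837]  x^+=[-2.0031, -0.2146, -0.3283]  P^+=[0.3467 0.0862 0.0439; 0.0862 0.3081 -0.0110; 0.0439 -0.0110 0.8253]
step 3: x^-=[-2.3562, 0.0808, -0.6807]  P^-=[0.8644 0.0992 -0.0063; 0.0992 0.6076 0.1534; -0.0063 0.1534 1.0078]  S=[1.3621 -0.3337; -0.3337 1.2283]  K=[0.6318 0.0475; 0.1077 0.5205; 0.0148 0.2617]  nu=[3.7520, 1.5248]  x^+=[0.0866, 1.2787, -0.2262]  P^+=[0.3379 0.0876 0.0212; 0.0876 0.2964 -0.0041; 0.0212 -0.0041 0.9260]
step 4: x^-=[0.4068, 1.4741, -0.1626]  P^-=[0.8630 0.0901 -0.0493; 0.0901 0.5983 0.1850; -0.0493 0.1850 1.1030]  S=[1.3670 -0.3506; -0.3506 1.2406]  K=[0.6301 0.0427; 0.1065 0.5152; -0.0104 0.3000]  nu=[-1.8769, 1.3499]  x^+=[-0.7182, 1.9697, 0.2619]  P^+=[0.3368 0.0866 0.0099; 0.0866 0.2920 0.0041; 0.0099 0.0041 0.9890]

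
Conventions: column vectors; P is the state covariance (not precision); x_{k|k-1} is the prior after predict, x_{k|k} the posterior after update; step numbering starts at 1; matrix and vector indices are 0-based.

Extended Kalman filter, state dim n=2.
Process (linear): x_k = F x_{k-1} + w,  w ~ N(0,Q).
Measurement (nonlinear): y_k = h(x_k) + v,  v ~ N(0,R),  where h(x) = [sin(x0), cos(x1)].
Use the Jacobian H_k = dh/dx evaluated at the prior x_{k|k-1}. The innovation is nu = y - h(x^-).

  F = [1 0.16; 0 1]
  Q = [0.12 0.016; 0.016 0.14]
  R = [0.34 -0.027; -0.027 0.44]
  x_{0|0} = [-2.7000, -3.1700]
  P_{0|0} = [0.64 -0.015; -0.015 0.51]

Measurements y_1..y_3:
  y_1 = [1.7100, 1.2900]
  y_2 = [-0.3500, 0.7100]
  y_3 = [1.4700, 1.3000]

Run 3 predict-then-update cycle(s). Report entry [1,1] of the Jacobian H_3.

step 1: x^-=[-3.2072, -3.1700]  P^-=[0.7683 0.0826; 0.0826 0.6500]  H_jac=[-0.9978 0.0000; 0.0000 -0.0284]  S=[1.1050 -0.0247; -0.0247 0.4405]  K=[-0.6948 -0.0442; -0.0756 -0.0461]  nu=[1.6444, 2.2896]  x^+=[-4.4510, -3.4000]  P^+=[0.2355 0.0245; 0.0245 0.6429]
step 2: x^-=[-4.9950, -3.4000]  P^-=[0.3798 0.1434; 0.1434 0.7829]  H_jac=[0.2788 0.0000; 0.0000 -0.2555]  S=[0.3695 -0.0372; -0.0372 0.4911]  K=[0.2812 -0.0533; 0.0677 -0.4022]  nu=[-1.3103, 1.6768]  x^+=[-5.4528, -4.1632]  P^+=[0.3481 0.1215; 0.1215 0.6997]
step 3: x^-=[-6.1189, -4.1632]  P^-=[0.5249 0.2494; 0.2494 0.8397]  H_jac=[0.9865 0.0000; 0.0000 -0.8529]  S=[0.8509 -0.2369; -0.2369 1.0509]  K=[0.5892 -0.0696; 0.1061 -0.6576]  nu=[1.3065, 1.8220]  x^+=[-5.4760, -5.2227]  P^+=[0.2050 0.0546; 0.0546 0.3426]

H_jac[1,1] = -0.8529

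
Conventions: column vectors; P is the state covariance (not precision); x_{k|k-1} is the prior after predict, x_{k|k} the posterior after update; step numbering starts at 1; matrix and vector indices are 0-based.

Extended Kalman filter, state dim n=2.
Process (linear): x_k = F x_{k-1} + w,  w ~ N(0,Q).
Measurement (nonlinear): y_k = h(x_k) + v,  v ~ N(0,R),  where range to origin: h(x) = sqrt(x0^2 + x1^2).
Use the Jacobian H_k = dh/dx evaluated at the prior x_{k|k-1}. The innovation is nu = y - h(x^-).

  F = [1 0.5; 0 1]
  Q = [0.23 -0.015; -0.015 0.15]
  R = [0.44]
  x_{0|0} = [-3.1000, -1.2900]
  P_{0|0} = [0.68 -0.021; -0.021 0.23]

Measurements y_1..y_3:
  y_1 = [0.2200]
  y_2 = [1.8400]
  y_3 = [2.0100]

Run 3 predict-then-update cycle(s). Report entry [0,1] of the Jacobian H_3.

H_jac[0,1] = -0.3533

step 1: x^-=[-3.7450, -1.2900]  P^-=[0.9465 0.0790; 0.0790 0.3800]  H_jac=[-0.9455 -0.3257]  S=[1.3751]  K=[-0.6695; -0.1443]  nu=[-3.7410]  x^+=[-1.2404, -0.7501]  P^+=[0.3301 -0.0539; -0.0539 0.3514]
step 2: x^-=[-1.6154, -0.7501]  P^-=[0.5941 0.1068; 0.1068 0.5014]  H_jac=[-0.9070 -0.4211]  S=[1.0993]  K=[-0.5311; -0.2802]  nu=[0.0589]  x^+=[-1.6467, -0.7666]  P^+=[0.2840 -0.0568; -0.0568 0.4150]
step 3: x^-=[-2.0300, -0.7666]  P^-=[0.5610 0.1357; 0.1357 0.5650]  H_jac=[-0.9355 -0.3533]  S=[1.0912]  K=[-0.5249; -0.2993]  nu=[-0.1600]  x^+=[-1.9461, -0.7187]  P^+=[0.2604 -0.0357; -0.0357 0.4673]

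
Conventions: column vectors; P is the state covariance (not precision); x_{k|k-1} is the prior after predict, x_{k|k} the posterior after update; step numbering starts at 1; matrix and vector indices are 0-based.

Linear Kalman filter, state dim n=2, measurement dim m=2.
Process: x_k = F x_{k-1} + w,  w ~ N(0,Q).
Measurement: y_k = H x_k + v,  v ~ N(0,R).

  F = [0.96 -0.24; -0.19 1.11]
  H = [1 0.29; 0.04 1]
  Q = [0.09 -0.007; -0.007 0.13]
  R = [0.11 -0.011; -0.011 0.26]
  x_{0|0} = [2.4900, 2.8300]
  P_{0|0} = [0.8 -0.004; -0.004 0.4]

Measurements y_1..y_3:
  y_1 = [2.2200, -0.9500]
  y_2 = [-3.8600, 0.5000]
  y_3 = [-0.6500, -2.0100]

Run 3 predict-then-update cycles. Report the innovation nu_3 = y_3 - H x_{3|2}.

step 1: x^-=[1.7112, 2.6682]  P^-=[0.8522 -0.2639; -0.2639 0.6534]  S=[0.8640 -0.0544; -0.0544 0.8937]  K=[0.8849 -0.2033; -0.0410 0.7169]  nu=[-0.2650, -3.6866]  x^+=[2.2263, 0.0363]  P^+=[0.1191 -0.0674; -0.0674 0.1895]
step 2: x^-=[2.1285, -0.3827]  P^-=[0.2417 -0.1541; -0.1541 0.3962]  S=[0.2957 -0.0423; -0.0423 0.6443]  K=[0.6404 -0.1821; -0.0463 0.6024]  nu=[-5.8775, 0.7976]  x^+=[-1.7804, 0.3699]  P^+=[0.0893 -0.0580; -0.0580 0.1594]
step 3: x^-=[-1.7980, 0.7489]  P^-=[0.2081 -0.1302; -0.1302 0.3541]  S=[0.2724 -0.0316; -0.0316 0.6040]  K=[0.6057 -0.1700; -0.0339 0.5759]  nu=[0.9308, -2.6869]  x^+=[-0.7775, -0.8300]  P^+=[0.0842 -0.0542; -0.0542 0.1523]

innov = [0.9308, -2.6869]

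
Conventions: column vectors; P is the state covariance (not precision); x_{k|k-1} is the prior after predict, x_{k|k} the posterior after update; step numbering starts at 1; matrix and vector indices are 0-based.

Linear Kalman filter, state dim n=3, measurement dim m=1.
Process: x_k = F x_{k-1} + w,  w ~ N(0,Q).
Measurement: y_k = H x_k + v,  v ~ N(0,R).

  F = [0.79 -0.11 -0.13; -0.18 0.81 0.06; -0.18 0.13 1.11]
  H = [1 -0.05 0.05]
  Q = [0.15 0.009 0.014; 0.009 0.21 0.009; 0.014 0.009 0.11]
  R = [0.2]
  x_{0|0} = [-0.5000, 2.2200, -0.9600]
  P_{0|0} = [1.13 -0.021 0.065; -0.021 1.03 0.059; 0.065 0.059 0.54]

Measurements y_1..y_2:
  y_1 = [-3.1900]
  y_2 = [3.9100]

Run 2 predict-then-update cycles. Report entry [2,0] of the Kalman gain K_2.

K[2,0] = -0.3604

step 1: x^-=[-0.5144, 1.8306, -0.6870]  P^-=[0.8688 -0.2635 -0.1916; -0.2635 0.9348 0.2334; -0.1916 0.2334 0.8214]  S=[1.0792]  K=[0.8084; -0.2767; -0.1503]  nu=[-2.5497]  x^+=[-2.5755, 2.5360, -0.3038]  P^+=[0.1636 -0.0222 -0.0605; -0.0222 0.8522 0.1885; -0.0605 0.1885 0.7970]
step 2: x^-=[-2.2741, 2.4996, 0.4560]  P^-=[0.2975 -0.1364 -0.2198; -0.1364 0.8034 0.3446; -0.2198 0.3446 1.1913]  S=[0.4925]  K=[0.5957; -0.3236; -0.3604]  nu=[6.2863]  x^+=[1.4708, 0.4656, -1.8096]  P^+=[0.1228 -0.0415 -0.1141; -0.0415 0.7518 0.2872; -0.1141 0.2872 1.1273]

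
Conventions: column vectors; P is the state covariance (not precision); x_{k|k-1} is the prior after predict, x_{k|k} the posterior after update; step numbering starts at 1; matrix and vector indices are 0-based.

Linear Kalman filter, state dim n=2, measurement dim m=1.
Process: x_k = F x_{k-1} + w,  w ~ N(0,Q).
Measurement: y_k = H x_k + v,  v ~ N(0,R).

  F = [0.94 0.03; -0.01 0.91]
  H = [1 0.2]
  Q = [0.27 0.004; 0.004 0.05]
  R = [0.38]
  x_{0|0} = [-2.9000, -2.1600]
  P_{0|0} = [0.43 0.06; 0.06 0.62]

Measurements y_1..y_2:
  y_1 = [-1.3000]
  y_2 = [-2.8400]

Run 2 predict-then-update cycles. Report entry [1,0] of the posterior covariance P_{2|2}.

P_post[1,0] = -0.0631

step 1: x^-=[-2.7908, -1.9366]  P^-=[0.6539 0.0682; 0.0682 0.5624]  S=[1.0837]  K=[0.6160; 0.1667]  nu=[1.8781]  x^+=[-1.6339, -1.6235]  P^+=[0.2427 -0.0431; -0.0431 0.5323]
step 2: x^-=[-1.5846, -1.4610]  P^-=[0.4825 -0.0206; -0.0206 0.4916]  S=[0.8739]  K=[0.5474; 0.0889]  nu=[-0.9632]  x^+=[-2.1118, -1.5467]  P^+=[0.2206 -0.0631; -0.0631 0.4847]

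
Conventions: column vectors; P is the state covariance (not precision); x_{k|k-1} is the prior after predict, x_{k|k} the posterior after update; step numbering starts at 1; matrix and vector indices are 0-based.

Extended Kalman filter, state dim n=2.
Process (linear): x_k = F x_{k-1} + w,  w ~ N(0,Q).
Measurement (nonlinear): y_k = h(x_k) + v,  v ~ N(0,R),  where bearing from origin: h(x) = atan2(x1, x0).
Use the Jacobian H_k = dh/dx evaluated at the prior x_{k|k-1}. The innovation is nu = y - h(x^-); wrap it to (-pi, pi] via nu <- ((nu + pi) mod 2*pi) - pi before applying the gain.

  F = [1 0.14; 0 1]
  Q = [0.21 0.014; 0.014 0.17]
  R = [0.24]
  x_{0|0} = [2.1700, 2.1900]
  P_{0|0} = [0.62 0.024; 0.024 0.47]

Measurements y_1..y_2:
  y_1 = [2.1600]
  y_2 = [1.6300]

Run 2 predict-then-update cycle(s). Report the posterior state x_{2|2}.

x_post = [1.7041, 2.9680]

step 1: x^-=[2.4766, 2.1900]  P^-=[0.8459 0.1038; 0.1038 0.6400]  H_jac=[-0.2004 0.2266]  S=[0.2974]  K=[-0.4909; 0.4177]  nu=[1.4359]  x^+=[1.7718, 2.7898]  P^+=[0.7743 0.1648; 0.1648 0.5881]
step 2: x^-=[2.1623, 2.7898]  P^-=[1.0419 0.2611; 0.2611 0.7581]  H_jac=[-0.2239 0.1736]  S=[0.2948]  K=[-0.6377; 0.2480]  nu=[0.7186]  x^+=[1.7041, 2.9680]  P^+=[0.9220 0.3077; 0.3077 0.7400]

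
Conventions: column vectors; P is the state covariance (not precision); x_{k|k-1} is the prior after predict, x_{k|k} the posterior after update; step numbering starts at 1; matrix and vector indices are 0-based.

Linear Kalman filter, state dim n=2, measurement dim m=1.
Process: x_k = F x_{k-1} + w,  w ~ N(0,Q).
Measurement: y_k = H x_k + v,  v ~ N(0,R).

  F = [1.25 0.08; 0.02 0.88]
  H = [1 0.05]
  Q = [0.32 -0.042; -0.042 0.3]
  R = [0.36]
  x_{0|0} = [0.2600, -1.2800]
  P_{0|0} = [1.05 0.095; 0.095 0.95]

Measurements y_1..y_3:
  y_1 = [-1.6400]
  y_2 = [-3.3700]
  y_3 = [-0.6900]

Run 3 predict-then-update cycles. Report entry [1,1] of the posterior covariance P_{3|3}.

P_post[1,1] = 1.1363

step 1: x^-=[0.2226, -1.1212]  P^-=[1.9857 0.1558; 0.1558 1.0394]  S=[2.3639]  K=[0.8433; 0.0879]  nu=[-1.8065]  x^+=[-1.3009, -1.2800]  P^+=[0.3046 -0.0194; -0.0194 1.0212]
step 2: x^-=[-1.7285, -1.1524]  P^-=[0.7985 0.0161; 0.0161 1.0902]  S=[1.1629]  K=[0.6874; 0.0607]  nu=[-1.5839]  x^+=[-2.8172, -1.2486]  P^+=[0.2491 -0.0324; -0.0324 1.0860]
step 3: x^-=[-3.6214, -1.1551]  P^-=[0.7097 0.0049; 0.0049 1.1399]  S=[1.0730]  K=[0.6616; 0.0577]  nu=[2.9892]  x^+=[-1.6438, -0.9825]  P^+=[0.2400 -0.0360; -0.0360 1.1363]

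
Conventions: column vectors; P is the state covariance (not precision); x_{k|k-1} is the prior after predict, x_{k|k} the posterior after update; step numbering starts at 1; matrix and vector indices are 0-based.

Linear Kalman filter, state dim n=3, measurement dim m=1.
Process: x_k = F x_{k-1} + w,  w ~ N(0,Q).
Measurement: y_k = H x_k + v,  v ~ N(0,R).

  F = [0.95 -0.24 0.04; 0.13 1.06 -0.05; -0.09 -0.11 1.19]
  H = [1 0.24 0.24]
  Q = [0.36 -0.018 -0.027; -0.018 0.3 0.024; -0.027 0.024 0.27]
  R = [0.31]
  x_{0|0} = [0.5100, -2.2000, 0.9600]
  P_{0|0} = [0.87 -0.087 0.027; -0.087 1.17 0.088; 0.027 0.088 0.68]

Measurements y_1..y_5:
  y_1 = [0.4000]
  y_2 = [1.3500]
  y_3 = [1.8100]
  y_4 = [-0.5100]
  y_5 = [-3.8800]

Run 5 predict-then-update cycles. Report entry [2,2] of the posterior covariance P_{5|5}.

P_post[2,2] = 6.1665

step 1: x^-=[1.0509, -2.3137, 1.3385]  P^-=[1.2537 -0.2908 -0.0260; -0.2908 1.5974 -0.0377; -0.0260 -0.0377 1.2236]  S=[1.5698]  K=[0.7502; 0.0532; 0.1647]  nu=[-0.4169]  x^+=[0.7382, -2.3359, 1.2698]  P^+=[0.3702 -0.3535 -0.2200; -0.3535 1.5929 -0.0515; -0.2200 -0.0515 1.1810]
step 2: x^-=[1.3127, -2.4436, 1.7016]  P^-=[0.9332 -0.7183 -0.1641; -0.7183 2.0099 -0.2978; -0.1641 -0.2978 2.0183]  S=[1.0174]  K=[0.7091; -0.3021; 0.2446]  nu=[0.2154]  x^+=[1.4654, -2.5086, 1.7543]  P^+=[0.4216 -0.5003 -0.3405; -0.5003 1.9171 -0.2226; -0.3405 -0.2226 1.9574]
step 3: x^-=[2.0644, -2.5564, 2.2317]  P^-=[1.0606 -0.9435 -0.1970; -0.9435 2.3562 -0.6023; -0.1970 -0.6023 3.1899]  S=[1.0733]  K=[0.7332; -0.4869; 0.3951]  nu=[-0.1765]  x^+=[1.9350, -2.4705, 2.1620]  P^+=[0.4837 -0.5603 -0.5079; -0.5603 2.1018 -0.3959; -0.5079 -0.3959 3.0223]
step 4: x^-=[2.5176, -2.4752, 2.6703]  P^-=[1.1469 -1.0458 -0.2801; -1.0458 2.5714 -0.9275; -0.2801 -0.9275 4.7806]  S=[1.1371]  K=[0.7288; -0.5728; 0.5669]  nu=[-3.0745]  x^+=[0.2771, -0.7143, 0.9273]  P^+=[0.5430 -0.5712 -0.7499; -0.5712 2.1984 -0.5582; -0.7499 -0.5582 4.4151]
step 5: x^-=[0.4717, -0.7675, 1.1571]  P^-=[1.1979 -1.0751 -0.4411; -1.0751 2.7018 -1.2653; -0.4411 -1.2653 6.8487]  S=[1.1845]  K=[0.7041; -0.6165; 0.7589]  nu=[-4.4452]  x^+=[-2.6582, 1.9731, -2.2164]  P^+=[0.6106 -0.5608 -1.0740; -0.5608 2.2516 -0.7111; -1.0740 -0.7111 6.1665]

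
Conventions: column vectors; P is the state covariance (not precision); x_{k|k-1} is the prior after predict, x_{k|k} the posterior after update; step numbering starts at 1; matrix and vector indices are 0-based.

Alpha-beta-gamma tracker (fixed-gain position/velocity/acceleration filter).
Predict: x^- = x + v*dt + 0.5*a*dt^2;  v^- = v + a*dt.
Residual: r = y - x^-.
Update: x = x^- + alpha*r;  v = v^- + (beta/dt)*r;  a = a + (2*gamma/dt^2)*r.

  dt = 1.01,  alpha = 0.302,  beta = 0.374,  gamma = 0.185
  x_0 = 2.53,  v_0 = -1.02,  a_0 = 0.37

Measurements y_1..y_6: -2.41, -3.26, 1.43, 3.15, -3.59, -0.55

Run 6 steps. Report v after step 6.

v_post = 5.2188

step 1: x_pred=1.6885  r=-4.0985  x^+=0.4508  v^+=-2.1640  a^+=-1.1166
step 2: x_pred=-2.3044  r=-0.9556  x^+=-2.5930  v^+=-3.6456  a^+=-1.4632
step 3: x_pred=-7.0213  r=8.4513  x^+=-4.4690  v^+=-1.9939  a^+=1.6022
step 4: x_pred=-5.6657  r=8.8157  x^+=-3.0033  v^+=2.8887  a^+=4.7997
step 5: x_pred=2.3623  r=-5.9523  x^+=0.5647  v^+=5.5323  a^+=2.6407
step 6: x_pred=7.4992  r=-8.0492  x^+=5.0684  v^+=5.2188  a^+=-0.2788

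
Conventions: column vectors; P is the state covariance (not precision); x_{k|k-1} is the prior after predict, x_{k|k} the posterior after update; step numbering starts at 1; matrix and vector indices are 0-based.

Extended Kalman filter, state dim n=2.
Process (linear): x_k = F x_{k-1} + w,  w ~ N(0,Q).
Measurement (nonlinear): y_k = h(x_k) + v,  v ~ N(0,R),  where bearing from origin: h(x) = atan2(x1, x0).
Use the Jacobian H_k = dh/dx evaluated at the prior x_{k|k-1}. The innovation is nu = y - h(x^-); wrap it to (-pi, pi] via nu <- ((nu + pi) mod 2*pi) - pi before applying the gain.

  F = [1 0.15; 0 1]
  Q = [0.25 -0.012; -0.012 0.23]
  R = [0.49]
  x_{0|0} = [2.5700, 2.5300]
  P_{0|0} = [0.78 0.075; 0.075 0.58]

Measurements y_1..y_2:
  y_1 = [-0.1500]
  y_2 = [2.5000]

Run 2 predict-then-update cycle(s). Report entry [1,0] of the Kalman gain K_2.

step 1: x^-=[2.9495, 2.5300]  P^-=[1.0655 0.1500; 0.1500 0.8100]  H_jac=[-0.1675 0.1953]  S=[0.5410]  K=[-0.2758; 0.2460]  nu=[-0.8590]  x^+=[3.1864, 2.3187]  P^+=[1.0244 0.1867; 0.1867 0.7773]
step 2: x^-=[3.5342, 2.3187]  P^-=[1.3479 0.2913; 0.2913 1.0073]  H_jac=[-0.1298 0.1978]  S=[0.5372]  K=[-0.2184; 0.3005]  nu=[1.9194]  x^+=[3.1151, 2.8956]  P^+=[1.3223 0.3266; 0.3266 0.9587]

K[1,0] = 0.3005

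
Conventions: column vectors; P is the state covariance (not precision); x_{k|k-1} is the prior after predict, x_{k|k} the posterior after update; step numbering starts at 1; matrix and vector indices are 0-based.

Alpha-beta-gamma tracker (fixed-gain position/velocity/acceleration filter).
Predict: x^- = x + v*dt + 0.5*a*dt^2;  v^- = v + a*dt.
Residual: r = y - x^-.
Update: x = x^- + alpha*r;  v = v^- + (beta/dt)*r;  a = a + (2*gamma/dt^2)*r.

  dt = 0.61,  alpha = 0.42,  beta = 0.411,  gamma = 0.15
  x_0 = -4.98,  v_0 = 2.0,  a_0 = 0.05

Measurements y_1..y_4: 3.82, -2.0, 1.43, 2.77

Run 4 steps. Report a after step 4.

a_post = -5.3503

step 1: x_pred=-3.7507  r=7.5707  x^+=-0.5710  v^+=7.1314  a^+=6.1538
step 2: x_pred=4.9241  r=-6.9241  x^+=2.0160  v^+=6.2200  a^+=0.5713
step 3: x_pred=5.9164  r=-4.4864  x^+=4.0321  v^+=3.5457  a^+=-3.0458
step 4: x_pred=5.6283  r=-2.8583  x^+=4.4278  v^+=-0.2381  a^+=-5.3503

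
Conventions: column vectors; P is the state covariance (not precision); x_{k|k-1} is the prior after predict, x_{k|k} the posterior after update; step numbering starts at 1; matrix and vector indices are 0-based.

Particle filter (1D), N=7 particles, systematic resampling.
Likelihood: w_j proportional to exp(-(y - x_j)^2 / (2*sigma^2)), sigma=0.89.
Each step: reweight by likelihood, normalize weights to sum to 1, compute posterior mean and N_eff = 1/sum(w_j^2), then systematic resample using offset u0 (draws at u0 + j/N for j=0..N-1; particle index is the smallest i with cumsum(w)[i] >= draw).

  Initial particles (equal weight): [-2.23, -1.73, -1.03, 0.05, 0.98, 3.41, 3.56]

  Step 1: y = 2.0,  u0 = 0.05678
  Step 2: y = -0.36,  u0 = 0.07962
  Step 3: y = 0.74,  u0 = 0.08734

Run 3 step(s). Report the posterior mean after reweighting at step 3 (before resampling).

step 1: w=[0.0000, 0.0001, 0.0027, 0.0815, 0.4660, 0.2562, 0.1934]  mean=2.0198  Neff=3.0594  idx=[3, 4, 4, 4, 5, 5, 6]
step 2: w=[0.4821, 0.1726, 0.1726, 0.1726, 0.0001, 0.0001, 0.0000]  mean=0.5321  Neff=3.1078  idx=[0, 0, 0, 1, 1, 2, 3]
step 3: w=[0.1218, 0.1218, 0.1218, 0.1586, 0.1586, 0.1586, 0.1586]  mean=0.6401  Neff=6.8879  idx=[0, 1, 3, 3, 4, 5, 6]

post_mean = 0.6401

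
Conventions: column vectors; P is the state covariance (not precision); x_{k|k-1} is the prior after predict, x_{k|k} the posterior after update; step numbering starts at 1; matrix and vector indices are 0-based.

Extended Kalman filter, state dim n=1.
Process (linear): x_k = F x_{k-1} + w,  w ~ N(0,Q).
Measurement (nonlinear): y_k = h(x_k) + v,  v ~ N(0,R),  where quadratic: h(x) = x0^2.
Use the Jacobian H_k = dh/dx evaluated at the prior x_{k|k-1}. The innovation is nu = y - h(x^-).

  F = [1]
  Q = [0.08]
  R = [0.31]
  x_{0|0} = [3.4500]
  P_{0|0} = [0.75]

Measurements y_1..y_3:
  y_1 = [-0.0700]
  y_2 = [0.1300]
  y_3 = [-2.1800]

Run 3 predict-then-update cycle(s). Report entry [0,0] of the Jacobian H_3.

H_jac[0,0] = 2.1851

step 1: x^-=[3.4500]  P^-=[0.8300]  H_jac=[6.9000]  S=[39.8263]  K=[0.1438]  nu=[-11.9725]  x^+=[1.7284]  P^+=[0.0065]
step 2: x^-=[1.7284]  P^-=[0.0865]  H_jac=[3.4567]  S=[1.3431]  K=[0.2225]  nu=[-2.8572]  x^+=[1.0926]  P^+=[0.0200]
step 3: x^-=[1.0926]  P^-=[0.1000]  H_jac=[2.1851]  S=[0.7873]  K=[0.2774]  nu=[-3.3737]  x^+=[0.1566]  P^+=[0.0394]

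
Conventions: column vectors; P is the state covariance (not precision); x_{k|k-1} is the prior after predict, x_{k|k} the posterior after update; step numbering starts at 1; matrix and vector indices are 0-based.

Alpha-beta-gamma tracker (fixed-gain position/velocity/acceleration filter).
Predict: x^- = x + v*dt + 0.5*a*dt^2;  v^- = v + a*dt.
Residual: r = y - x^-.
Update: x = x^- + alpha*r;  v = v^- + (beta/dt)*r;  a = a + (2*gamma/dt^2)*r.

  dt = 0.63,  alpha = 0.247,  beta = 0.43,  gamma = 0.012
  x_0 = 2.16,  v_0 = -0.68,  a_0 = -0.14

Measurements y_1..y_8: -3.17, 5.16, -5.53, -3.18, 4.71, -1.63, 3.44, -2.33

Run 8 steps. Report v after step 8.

step 1: x_pred=1.7038  r=-4.8738  x^+=0.5000  v^+=-4.0948  a^+=-0.4347
step 2: x_pred=-2.1660  r=7.3260  x^+=-0.3565  v^+=0.6316  a^+=0.0083
step 3: x_pred=0.0431  r=-5.5731  x^+=-1.3335  v^+=-3.1670  a^+=-0.3287
step 4: x_pred=-3.3939  r=0.2139  x^+=-3.3411  v^+=-3.2281  a^+=-0.3158
step 5: x_pred=-5.4374  r=10.1474  x^+=-2.9310  v^+=3.4990  a^+=0.2978
step 6: x_pred=-0.6676  r=-0.9624  x^+=-0.9053  v^+=3.0297  a^+=0.2396
step 7: x_pred=1.0510  r=2.3890  x^+=1.6411  v^+=4.8113  a^+=0.3841
step 8: x_pred=4.7484  r=-7.0784  x^+=3.0000  v^+=0.2220  a^+=-0.0439

v_post = 0.2220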